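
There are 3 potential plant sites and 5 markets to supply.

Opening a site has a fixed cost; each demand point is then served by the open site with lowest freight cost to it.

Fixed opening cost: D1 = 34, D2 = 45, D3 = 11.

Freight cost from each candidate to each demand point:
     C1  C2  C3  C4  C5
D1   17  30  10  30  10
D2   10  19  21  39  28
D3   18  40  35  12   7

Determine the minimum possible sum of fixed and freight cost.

121

Open {D1, D3}: assign each demand point to its cheapest open site.
  C1→D1 17, C2→D1 30, C3→D1 10, C4→D3 12, C5→D3 7
  freight cost 76, fixed 45 → total 121.
Compare {D3}: freight cost 112 + fixed 11 = 123.
Compare {D2, D3}: freight cost 69 + fixed 56 = 125.
Compare {D1}: freight cost 97 + fixed 34 = 131.
All other subsets cost ≥ 123. Minimum total cost: 121.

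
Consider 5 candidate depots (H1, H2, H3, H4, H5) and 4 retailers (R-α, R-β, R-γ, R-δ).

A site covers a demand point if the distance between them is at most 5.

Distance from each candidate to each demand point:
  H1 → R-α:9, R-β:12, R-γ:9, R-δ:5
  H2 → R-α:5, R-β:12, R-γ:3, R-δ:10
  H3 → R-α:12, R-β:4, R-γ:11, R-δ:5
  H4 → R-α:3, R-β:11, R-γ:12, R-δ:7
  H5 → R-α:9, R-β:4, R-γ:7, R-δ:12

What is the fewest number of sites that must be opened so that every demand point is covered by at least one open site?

Coverage sets (demand points within 5 of each site):
  H1: {R-δ}
  H2: {R-α, R-γ}
  H3: {R-β, R-δ}
  H4: {R-α}
  H5: {R-β}
No single site covers all 4 demand points.
But {H2, H3} covers everything, so the minimum is 2.

2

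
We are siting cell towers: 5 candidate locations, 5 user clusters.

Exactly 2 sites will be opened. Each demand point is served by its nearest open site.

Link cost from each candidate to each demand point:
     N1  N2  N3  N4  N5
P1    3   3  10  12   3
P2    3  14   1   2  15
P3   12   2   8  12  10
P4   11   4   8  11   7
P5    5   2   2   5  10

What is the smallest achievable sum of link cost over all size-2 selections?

12

Open {P1, P2}.
  N1→P1 3, N2→P1 3, N3→P2 1, N4→P2 2, N5→P1 3  ⇒ total 12.
Compare {P1, P5}: total 15.
Compare {P2, P4}: total 17.
No size-2 selection does better; minimum is 12.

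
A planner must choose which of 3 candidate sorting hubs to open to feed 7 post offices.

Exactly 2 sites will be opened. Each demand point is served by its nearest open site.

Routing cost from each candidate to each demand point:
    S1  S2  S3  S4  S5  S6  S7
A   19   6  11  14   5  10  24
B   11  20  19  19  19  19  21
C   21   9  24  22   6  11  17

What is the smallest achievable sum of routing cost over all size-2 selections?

78

Open {A, B}.
  S1→B 11, S2→A 6, S3→A 11, S4→A 14, S5→A 5, S6→A 10, S7→B 21  ⇒ total 78.
Compare {A, C}: total 82.
Compare {B, C}: total 92.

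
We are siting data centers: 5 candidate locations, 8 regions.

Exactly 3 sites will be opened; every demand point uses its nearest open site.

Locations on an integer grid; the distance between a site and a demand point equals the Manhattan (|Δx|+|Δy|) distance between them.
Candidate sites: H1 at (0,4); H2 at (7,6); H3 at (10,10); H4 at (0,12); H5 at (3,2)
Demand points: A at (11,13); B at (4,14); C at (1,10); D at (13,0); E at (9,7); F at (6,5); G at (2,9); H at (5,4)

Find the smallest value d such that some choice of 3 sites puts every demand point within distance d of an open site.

Open {H1, H2, H3}.
  Farthest demand point is D at distance 12 (to H2); all others are ≤ 12.
With {H1, H2, H4} the worst case is 12.
With {H1, H2, H5} the worst case is 12.
No size-3 selection achieves below 12.

12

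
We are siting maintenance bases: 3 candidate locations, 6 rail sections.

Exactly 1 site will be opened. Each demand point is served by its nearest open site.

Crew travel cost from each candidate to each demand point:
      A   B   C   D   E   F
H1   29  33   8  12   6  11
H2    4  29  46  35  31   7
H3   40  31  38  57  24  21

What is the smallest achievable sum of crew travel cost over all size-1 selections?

Open {H1}.
  A→H1 29, B→H1 33, C→H1 8, D→H1 12, E→H1 6, F→H1 11  ⇒ total 99.
Compare {H2}: total 152.
Compare {H3}: total 211.

99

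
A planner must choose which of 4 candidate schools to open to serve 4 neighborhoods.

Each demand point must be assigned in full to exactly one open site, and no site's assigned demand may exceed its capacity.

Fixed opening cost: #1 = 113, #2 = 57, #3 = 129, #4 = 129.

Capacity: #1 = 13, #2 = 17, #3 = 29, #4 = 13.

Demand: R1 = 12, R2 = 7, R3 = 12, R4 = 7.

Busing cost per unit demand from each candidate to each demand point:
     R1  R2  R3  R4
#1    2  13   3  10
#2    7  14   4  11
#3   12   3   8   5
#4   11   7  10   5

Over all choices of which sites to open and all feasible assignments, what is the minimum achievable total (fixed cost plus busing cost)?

Open {#1, #3}; cheapest assignment that respects the capacities:
  #1 (cap 13, load 12): R1 — cost 12×2 = 24
  #3 (cap 29, load 26): R2, R3, R4 — cost 7×3 + 12×8 + 7×5 = 152
  Shipping 176, fixed 242 → total 418.
  Any other capacity-feasible assignment to {#1, #3} ships for at least 176.
Compare {#2, #3}: its best feasible assignment gives total 422.
Compare {#1, #2, #3}: its best feasible assignment gives total 427.
Every other set of open sites that can feasibly serve all demand totals ≥ 422 even under its best assignment. Minimum: 418.

418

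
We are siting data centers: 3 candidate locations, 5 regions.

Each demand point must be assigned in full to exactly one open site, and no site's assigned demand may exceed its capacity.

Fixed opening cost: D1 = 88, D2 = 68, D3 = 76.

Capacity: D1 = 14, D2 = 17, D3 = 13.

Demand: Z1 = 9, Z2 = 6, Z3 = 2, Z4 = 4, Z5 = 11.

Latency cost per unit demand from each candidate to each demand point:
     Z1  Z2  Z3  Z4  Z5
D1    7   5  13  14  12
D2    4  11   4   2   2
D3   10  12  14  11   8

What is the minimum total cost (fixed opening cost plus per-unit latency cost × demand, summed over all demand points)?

Open {D1, D2, D3}; cheapest assignment that respects the capacities:
  D1 (cap 14, load 6): Z2 — cost 6×5 = 30
  D2 (cap 17, load 17): Z3, Z4, Z5 — cost 2×4 + 4×2 + 11×2 = 38
  D3 (cap 13, load 9): Z1 — cost 9×10 = 90
  Shipping 158, fixed 232 → total 390.
  Any other capacity-feasible assignment to {D1, D2, D3} ships for at least 158.
Total demand is 32 and no other set of sites has combined capacity ≥ 32, so {D1, D2, D3} is the only feasible choice of open sites. Minimum: 390.

390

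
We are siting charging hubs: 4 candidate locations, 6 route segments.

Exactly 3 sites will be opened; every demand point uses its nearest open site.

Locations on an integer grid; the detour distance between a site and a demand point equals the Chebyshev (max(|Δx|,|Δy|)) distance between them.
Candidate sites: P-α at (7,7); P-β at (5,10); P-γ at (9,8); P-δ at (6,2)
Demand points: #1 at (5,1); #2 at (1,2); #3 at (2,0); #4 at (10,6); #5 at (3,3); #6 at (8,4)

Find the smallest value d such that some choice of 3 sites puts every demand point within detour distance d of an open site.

Open {P-α, P-β, P-δ}.
  Farthest demand point is #2 at detour distance 5 (to P-δ); all others are ≤ 5.
With {P-α, P-γ, P-δ} the worst case is 5.
With {P-β, P-γ, P-δ} the worst case is 5.
No size-3 selection achieves below 5.

5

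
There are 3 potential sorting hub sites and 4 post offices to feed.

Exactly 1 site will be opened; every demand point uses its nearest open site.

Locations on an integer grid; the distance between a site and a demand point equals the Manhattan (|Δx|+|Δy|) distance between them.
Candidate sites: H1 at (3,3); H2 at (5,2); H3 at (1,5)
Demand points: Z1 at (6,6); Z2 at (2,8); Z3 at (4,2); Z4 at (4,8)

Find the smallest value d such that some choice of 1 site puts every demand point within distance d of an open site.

Open {H1}.
  Farthest demand point is Z1 at distance 6 (to H1); all others are ≤ 6.
With {H3} the worst case is 6.
With {H2} the worst case is 9.
No size-1 selection achieves below 6.

6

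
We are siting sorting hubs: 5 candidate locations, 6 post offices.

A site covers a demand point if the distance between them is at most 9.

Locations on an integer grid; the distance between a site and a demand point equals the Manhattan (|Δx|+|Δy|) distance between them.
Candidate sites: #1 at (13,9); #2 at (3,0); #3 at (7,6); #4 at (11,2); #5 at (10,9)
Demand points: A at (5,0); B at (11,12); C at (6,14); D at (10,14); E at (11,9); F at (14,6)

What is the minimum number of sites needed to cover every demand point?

2

Coverage sets (demand points within 9 of each site):
  #1: {B, D, E, F}
  #2: {A}
  #3: {A, C, E, F}
  #4: {A, E, F}
  #5: {B, C, D, E, F}
No single site covers all 6 demand points.
But {#1, #3} covers everything, so the minimum is 2.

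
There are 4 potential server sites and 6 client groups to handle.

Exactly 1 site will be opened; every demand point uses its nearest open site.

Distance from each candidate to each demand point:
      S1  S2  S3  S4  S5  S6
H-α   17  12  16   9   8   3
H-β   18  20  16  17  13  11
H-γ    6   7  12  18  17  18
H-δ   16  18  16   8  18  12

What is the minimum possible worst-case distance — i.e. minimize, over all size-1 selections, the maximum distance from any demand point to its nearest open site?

Open {H-α}.
  Farthest demand point is S1 at distance 17 (to H-α); all others are ≤ 17.
With {H-γ} the worst case is 18.
With {H-δ} the worst case is 18.
No size-1 selection achieves below 17.

17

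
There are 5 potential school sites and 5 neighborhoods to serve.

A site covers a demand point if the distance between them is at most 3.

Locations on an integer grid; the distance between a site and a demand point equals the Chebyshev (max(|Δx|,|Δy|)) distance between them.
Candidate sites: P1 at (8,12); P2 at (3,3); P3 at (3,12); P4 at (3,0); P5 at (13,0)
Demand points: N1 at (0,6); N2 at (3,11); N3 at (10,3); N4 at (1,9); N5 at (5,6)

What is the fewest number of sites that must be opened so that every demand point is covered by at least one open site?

3

Coverage sets (demand points within 3 of each site):
  P1: {}
  P2: {N1, N5}
  P3: {N2, N4}
  P4: {}
  P5: {N3}
No 2 sites suffice: every size-2 union leaves at least one demand point uncovered.
But {P2, P3, P5} covers everything, so the minimum is 3.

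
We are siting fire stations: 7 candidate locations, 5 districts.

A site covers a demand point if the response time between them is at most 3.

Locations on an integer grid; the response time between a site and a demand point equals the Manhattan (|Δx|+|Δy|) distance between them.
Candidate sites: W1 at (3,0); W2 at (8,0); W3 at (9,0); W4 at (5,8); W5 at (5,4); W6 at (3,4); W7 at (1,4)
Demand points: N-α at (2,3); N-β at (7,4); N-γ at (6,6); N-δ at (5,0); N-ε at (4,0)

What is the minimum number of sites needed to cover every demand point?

Coverage sets (demand points within 3 of each site):
  W1: {N-δ, N-ε}
  W2: {N-δ}
  W3: {}
  W4: {N-γ}
  W5: {N-β, N-γ}
  W6: {N-α}
  W7: {N-α}
No 2 sites suffice: every size-2 union leaves at least one demand point uncovered.
But {W1, W5, W6} covers everything, so the minimum is 3.

3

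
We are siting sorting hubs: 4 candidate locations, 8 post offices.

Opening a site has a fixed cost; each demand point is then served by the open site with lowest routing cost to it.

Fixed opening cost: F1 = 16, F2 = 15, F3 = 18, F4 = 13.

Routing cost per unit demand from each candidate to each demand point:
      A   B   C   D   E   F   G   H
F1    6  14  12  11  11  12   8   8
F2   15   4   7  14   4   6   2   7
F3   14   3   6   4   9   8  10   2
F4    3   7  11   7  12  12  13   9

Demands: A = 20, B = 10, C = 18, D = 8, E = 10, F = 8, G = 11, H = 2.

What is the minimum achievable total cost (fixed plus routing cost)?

390

Open {F2, F3, F4}: assign each demand point to its cheapest open site.
  A→F4 20×3=60, B→F3 10×3=30, C→F3 18×6=108, D→F3 8×4=32, E→F2 10×4=40, F→F2 8×6=48, G→F2 11×2=22, H→F3 2×2=4
  routing cost 344, fixed 46 → total 390.
Compare {F1, F2, F3, F4}: routing cost 344 + fixed 62 = 406.
Compare {F2, F4}: routing cost 406 + fixed 28 = 434.
Compare {F1, F2, F4}: routing cost 406 + fixed 44 = 450.
All other subsets cost ≥ 406. Minimum total cost: 390.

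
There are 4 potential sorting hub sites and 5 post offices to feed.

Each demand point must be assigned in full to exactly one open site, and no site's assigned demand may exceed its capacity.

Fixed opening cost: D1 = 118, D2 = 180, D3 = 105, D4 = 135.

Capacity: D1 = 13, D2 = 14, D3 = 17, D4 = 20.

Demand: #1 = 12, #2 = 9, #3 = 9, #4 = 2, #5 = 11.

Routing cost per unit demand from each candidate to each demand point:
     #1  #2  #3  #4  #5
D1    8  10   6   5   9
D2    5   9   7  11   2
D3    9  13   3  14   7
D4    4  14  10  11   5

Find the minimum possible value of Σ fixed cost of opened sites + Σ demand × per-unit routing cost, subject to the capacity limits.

Open {D1, D3, D4}; cheapest assignment that respects the capacities:
  D1 (cap 13, load 12): #1 — cost 12×8 = 96
  D3 (cap 17, load 11): #3, #4 — cost 9×3 + 2×14 = 55
  D4 (cap 20, load 20): #2, #5 — cost 9×14 + 11×5 = 181
  Shipping 332, fixed 358 → total 690.
  Any other capacity-feasible assignment to {D1, D3, D4} ships for at least 332.
Compare {D2, D3, D4}: its best feasible assignment gives total 710.
Compare {D1, D2, D3, D4}: its best feasible assignment gives total 735.
Every other set of open sites that can feasibly serve all demand totals ≥ 710 even under its best assignment. Minimum: 690.

690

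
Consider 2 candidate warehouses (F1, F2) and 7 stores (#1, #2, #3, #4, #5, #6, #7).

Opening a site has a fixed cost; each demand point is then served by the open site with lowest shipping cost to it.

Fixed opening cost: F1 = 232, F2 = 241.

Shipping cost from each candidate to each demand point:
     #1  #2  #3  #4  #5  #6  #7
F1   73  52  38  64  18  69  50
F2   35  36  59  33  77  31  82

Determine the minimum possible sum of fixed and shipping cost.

594

Open {F2}: assign each demand point to its cheapest open site.
  #1→F2 35, #2→F2 36, #3→F2 59, #4→F2 33, #5→F2 77, #6→F2 31, #7→F2 82
  shipping cost 353, fixed 241 → total 594.
Compare {F1}: shipping cost 364 + fixed 232 = 596.
Compare {F1, F2}: shipping cost 241 + fixed 473 = 714.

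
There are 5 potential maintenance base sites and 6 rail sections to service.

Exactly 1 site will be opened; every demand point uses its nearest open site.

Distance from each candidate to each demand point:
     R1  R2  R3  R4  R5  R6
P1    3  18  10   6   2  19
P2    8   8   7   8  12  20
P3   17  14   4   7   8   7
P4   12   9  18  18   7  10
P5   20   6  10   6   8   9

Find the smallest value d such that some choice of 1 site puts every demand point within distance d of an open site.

Open {P3}.
  Farthest demand point is R1 at distance 17 (to P3); all others are ≤ 17.
With {P4} the worst case is 18.
With {P1} the worst case is 19.
No size-1 selection achieves below 17.

17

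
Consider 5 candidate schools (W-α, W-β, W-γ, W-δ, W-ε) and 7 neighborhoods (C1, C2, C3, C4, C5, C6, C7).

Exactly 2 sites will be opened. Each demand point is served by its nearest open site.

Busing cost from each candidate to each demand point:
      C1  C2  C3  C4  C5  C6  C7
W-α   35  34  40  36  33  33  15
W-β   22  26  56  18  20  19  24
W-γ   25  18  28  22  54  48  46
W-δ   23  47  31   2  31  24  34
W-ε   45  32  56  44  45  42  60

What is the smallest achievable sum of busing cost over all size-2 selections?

144

Open {W-β, W-δ}.
  C1→W-β 22, C2→W-β 26, C3→W-δ 31, C4→W-δ 2, C5→W-β 20, C6→W-β 19, C7→W-β 24  ⇒ total 144.
Compare {W-β, W-γ}: total 149.
Compare {W-α, W-β}: total 160.
No size-2 selection does better; minimum is 144.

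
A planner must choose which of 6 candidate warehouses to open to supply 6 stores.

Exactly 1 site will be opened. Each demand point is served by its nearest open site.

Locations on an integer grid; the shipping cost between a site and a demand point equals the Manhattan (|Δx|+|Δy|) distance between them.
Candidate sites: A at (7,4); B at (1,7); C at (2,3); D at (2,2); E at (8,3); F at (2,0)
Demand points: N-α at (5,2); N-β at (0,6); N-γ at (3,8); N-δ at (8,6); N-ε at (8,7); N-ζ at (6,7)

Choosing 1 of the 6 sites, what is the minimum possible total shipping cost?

Open {A}.
  N-α→A 4, N-β→A 9, N-γ→A 8, N-δ→A 3, N-ε→A 4, N-ζ→A 4  ⇒ total 32.
Compare {B}: total 34.
Compare {E}: total 38.
No size-1 selection does better; minimum is 32.

32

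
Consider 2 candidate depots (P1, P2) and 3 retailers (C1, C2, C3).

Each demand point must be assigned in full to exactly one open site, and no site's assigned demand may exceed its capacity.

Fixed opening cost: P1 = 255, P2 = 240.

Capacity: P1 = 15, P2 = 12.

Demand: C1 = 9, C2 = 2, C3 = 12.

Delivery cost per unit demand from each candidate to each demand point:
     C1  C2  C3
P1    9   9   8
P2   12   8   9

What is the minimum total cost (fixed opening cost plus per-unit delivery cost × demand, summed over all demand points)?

702

Open {P1, P2}; cheapest assignment that respects the capacities:
  P1 (cap 15, load 11): C1, C2 — cost 9×9 + 2×9 = 99
  P2 (cap 12, load 12): C3 — cost 12×9 = 108
  Shipping 207, fixed 495 → total 702.
  Any other capacity-feasible assignment to {P1, P2} ships for at least 207.
Total demand is 23 and no other set of sites has combined capacity ≥ 23, so {P1, P2} is the only feasible choice of open sites. Minimum: 702.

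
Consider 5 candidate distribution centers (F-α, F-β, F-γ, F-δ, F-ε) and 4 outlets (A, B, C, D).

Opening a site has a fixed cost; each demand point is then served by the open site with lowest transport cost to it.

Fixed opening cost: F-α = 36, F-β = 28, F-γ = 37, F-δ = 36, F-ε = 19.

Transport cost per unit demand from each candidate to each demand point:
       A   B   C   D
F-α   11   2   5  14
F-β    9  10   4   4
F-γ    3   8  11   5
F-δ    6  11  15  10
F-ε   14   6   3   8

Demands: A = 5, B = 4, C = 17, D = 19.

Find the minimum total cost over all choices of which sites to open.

Open {F-γ, F-ε}: assign each demand point to its cheapest open site.
  A→F-γ 5×3=15, B→F-ε 4×6=24, C→F-ε 17×3=51, D→F-γ 19×5=95
  transport cost 185, fixed 56 → total 241.
Compare {F-β, F-ε}: transport cost 196 + fixed 47 = 243.
Compare {F-β, F-γ, F-ε}: transport cost 166 + fixed 84 = 250.
Compare {F-β, F-γ}: transport cost 191 + fixed 65 = 256.
All other subsets cost ≥ 243. Minimum total cost: 241.

241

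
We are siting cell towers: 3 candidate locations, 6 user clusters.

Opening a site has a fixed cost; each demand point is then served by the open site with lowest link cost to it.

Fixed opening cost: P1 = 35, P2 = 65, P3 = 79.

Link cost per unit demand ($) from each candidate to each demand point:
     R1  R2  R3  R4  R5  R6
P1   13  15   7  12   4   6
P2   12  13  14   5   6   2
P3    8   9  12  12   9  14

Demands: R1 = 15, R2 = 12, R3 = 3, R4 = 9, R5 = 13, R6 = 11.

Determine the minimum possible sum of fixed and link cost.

Open {P1, P2, P3}: assign each demand point to its cheapest open site.
  R1→P3 15×8=120, R2→P3 12×9=108, R3→P1 3×7=21, R4→P2 9×5=45, R5→P1 13×4=52, R6→P2 11×2=22
  link cost 368, fixed 179 → total 547.
Compare {P2, P3}: link cost 409 + fixed 144 = 553.
Compare {P1, P2}: link cost 476 + fixed 100 = 576.
Compare {P2}: link cost 523 + fixed 65 = 588.
All other subsets cost ≥ 553. Minimum total cost: 547.

547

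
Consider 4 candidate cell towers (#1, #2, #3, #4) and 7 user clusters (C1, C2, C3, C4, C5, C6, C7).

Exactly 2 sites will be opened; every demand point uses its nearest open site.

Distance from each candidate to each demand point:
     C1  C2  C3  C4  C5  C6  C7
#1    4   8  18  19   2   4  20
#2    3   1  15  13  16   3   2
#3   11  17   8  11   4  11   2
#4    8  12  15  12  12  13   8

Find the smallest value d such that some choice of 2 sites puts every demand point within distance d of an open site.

Open {#1, #3}.
  Farthest demand point is C4 at distance 11 (to #3); all others are ≤ 11.
With {#2, #3} the worst case is 11.
With {#3, #4} the worst case is 12.
No size-2 selection achieves below 11.

11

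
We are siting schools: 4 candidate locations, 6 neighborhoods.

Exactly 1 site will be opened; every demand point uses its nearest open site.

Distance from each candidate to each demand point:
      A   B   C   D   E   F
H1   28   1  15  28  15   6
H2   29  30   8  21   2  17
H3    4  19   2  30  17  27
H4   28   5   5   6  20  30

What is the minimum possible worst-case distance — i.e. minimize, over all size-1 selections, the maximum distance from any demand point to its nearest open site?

28

Open {H1}.
  Farthest demand point is A at distance 28 (to H1); all others are ≤ 28.
With {H2} the worst case is 30.
With {H3} the worst case is 30.
No size-1 selection achieves below 28.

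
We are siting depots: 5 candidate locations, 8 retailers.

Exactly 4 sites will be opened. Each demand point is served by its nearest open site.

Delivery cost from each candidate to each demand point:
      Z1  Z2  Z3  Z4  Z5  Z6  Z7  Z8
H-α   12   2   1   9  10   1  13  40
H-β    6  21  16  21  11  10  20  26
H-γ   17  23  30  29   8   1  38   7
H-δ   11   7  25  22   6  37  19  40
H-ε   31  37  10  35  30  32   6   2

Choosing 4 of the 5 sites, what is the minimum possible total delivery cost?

33

Open {H-α, H-β, H-δ, H-ε}.
  Z1→H-β 6, Z2→H-α 2, Z3→H-α 1, Z4→H-α 9, Z5→H-δ 6, Z6→H-α 1, Z7→H-ε 6, Z8→H-ε 2  ⇒ total 33.
Compare {H-α, H-β, H-γ, H-ε}: total 35.
Compare {H-α, H-γ, H-δ, H-ε}: total 38.
No size-4 selection does better; minimum is 33.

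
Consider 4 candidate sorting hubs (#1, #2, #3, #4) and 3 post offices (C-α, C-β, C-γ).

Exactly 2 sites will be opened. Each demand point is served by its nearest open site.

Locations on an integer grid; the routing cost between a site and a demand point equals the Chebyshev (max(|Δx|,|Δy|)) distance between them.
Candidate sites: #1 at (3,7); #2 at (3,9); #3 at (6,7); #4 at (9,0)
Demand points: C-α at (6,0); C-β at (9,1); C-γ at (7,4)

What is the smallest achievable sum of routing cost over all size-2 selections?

Open {#3, #4}.
  C-α→#4 3, C-β→#4 1, C-γ→#3 3  ⇒ total 7.
Compare {#1, #4}: total 8.
Compare {#2, #4}: total 8.
No size-2 selection does better; minimum is 7.

7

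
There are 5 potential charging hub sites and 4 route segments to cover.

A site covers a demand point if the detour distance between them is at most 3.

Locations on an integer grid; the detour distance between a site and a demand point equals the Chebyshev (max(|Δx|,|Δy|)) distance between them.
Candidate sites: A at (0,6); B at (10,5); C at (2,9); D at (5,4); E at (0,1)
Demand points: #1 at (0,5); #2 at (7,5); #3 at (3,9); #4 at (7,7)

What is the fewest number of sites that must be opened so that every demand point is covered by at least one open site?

2

Coverage sets (demand points within 3 of each site):
  A: {#1, #3}
  B: {#2, #4}
  C: {#3}
  D: {#2, #4}
  E: {}
No single site covers all 4 demand points.
But {A, B} covers everything, so the minimum is 2.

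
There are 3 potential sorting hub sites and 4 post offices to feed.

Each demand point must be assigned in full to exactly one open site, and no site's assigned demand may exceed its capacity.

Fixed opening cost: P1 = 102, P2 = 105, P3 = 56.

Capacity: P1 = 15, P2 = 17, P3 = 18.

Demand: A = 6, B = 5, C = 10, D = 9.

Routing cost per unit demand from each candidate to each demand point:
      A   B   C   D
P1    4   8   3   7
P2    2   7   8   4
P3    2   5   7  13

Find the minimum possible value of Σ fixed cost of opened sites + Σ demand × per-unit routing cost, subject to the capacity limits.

Open {P2, P3}; cheapest assignment that respects the capacities:
  P2 (cap 17, load 15): A, D — cost 6×2 + 9×4 = 48
  P3 (cap 18, load 15): B, C — cost 5×5 + 10×7 = 95
  Shipping 143, fixed 161 → total 304.
  Any other capacity-feasible assignment to {P2, P3} ships for at least 143.
Compare {P1, P2}: its best feasible assignment gives total 325.
Compare {P1, P3}: its best feasible assignment gives total 340.
Every other set of open sites that can feasibly serve all demand totals ≥ 325 even under its best assignment. Minimum: 304.

304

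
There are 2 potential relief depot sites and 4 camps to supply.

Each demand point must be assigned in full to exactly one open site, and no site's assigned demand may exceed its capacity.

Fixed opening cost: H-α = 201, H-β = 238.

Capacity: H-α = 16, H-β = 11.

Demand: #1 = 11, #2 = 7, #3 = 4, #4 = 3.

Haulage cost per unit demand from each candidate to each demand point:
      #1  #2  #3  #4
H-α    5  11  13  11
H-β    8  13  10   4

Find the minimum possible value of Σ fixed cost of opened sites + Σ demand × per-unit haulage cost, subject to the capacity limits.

Open {H-α, H-β}; cheapest assignment that respects the capacities:
  H-α (cap 16, load 15): #1, #3 — cost 11×5 + 4×13 = 107
  H-β (cap 11, load 10): #2, #4 — cost 7×13 + 3×4 = 103
  Shipping 210, fixed 439 → total 649.
  Any other capacity-feasible assignment to {H-α, H-β} ships for at least 210.
Total demand is 25 and no other set of sites has combined capacity ≥ 25, so {H-α, H-β} is the only feasible choice of open sites. Minimum: 649.

649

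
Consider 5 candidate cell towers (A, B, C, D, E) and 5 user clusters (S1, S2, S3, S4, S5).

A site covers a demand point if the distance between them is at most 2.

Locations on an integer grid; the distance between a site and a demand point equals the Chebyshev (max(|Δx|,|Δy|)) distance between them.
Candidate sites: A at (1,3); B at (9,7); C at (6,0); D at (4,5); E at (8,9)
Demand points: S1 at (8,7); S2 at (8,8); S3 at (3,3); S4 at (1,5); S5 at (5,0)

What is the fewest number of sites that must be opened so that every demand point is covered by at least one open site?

3

Coverage sets (demand points within 2 of each site):
  A: {S3, S4}
  B: {S1, S2}
  C: {S5}
  D: {S3}
  E: {S1, S2}
No 2 sites suffice: every size-2 union leaves at least one demand point uncovered.
But {A, B, C} covers everything, so the minimum is 3.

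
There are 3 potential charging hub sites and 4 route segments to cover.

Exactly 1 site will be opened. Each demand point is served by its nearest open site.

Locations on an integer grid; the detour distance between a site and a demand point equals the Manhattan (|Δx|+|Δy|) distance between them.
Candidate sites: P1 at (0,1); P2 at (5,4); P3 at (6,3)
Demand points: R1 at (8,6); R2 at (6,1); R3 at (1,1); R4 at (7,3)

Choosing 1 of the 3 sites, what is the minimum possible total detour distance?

Open {P3}.
  R1→P3 5, R2→P3 2, R3→P3 7, R4→P3 1  ⇒ total 15.
Compare {P2}: total 19.
Compare {P1}: total 29.

15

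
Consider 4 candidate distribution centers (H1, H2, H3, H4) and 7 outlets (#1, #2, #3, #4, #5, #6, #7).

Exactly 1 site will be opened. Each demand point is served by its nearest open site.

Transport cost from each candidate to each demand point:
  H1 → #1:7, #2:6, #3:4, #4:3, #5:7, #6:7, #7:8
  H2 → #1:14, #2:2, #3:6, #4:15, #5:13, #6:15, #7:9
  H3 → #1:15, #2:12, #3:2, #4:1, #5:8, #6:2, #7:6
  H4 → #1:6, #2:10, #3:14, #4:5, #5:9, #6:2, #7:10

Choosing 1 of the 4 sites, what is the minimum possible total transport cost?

Open {H1}.
  #1→H1 7, #2→H1 6, #3→H1 4, #4→H1 3, #5→H1 7, #6→H1 7, #7→H1 8  ⇒ total 42.
Compare {H3}: total 46.
Compare {H4}: total 56.
No size-1 selection does better; minimum is 42.

42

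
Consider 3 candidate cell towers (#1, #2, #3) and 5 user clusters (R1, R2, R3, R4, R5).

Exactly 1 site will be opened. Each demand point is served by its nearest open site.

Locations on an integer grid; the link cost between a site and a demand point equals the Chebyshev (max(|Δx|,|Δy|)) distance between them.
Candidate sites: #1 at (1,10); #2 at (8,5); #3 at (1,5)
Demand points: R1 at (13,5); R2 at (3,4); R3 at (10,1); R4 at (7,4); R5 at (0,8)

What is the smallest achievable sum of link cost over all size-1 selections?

Open {#2}.
  R1→#2 5, R2→#2 5, R3→#2 4, R4→#2 1, R5→#2 8  ⇒ total 23.
Compare {#3}: total 32.
Compare {#1}: total 35.

23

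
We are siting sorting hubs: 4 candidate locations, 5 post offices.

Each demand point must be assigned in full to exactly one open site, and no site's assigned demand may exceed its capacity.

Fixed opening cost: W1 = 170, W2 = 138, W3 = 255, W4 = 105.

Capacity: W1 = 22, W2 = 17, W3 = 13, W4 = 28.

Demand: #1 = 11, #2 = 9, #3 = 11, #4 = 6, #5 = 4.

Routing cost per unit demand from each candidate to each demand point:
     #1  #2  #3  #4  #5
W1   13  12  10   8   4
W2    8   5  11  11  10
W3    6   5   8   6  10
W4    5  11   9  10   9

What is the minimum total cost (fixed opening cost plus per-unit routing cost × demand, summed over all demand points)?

Open {W2, W4}; cheapest assignment that respects the capacities:
  W2 (cap 17, load 13): #2, #5 — cost 9×5 + 4×10 = 85
  W4 (cap 28, load 28): #1, #3, #4 — cost 11×5 + 11×9 + 6×10 = 214
  Shipping 299, fixed 243 → total 542.
  Any other capacity-feasible assignment to {W2, W4} ships for at least 299.
Compare {W1, W4}: its best feasible assignment gives total 601.
Compare {W3, W4}: its best feasible assignment gives total 659.
Every other set of open sites that can feasibly serve all demand totals ≥ 601 even under its best assignment. Minimum: 542.

542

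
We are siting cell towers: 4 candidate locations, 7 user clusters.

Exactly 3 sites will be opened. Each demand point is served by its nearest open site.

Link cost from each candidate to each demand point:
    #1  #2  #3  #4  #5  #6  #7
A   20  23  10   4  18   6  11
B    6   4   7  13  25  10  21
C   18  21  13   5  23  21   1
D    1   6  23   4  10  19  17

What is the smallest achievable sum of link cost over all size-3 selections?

Open {B, C, D}.
  #1→D 1, #2→B 4, #3→B 7, #4→D 4, #5→D 10, #6→B 10, #7→C 1  ⇒ total 37.
Compare {A, C, D}: total 38.
Compare {A, B, D}: total 43.
No size-3 selection does better; minimum is 37.

37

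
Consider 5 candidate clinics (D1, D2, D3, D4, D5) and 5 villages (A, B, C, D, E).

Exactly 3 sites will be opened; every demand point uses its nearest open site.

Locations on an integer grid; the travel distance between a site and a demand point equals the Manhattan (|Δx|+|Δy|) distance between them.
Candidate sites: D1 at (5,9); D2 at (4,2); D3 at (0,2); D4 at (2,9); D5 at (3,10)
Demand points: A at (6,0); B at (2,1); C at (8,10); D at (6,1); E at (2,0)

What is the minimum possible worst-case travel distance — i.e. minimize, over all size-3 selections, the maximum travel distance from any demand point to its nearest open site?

4

Open {D1, D2, D3}.
  Farthest demand point is A at travel distance 4 (to D2); all others are ≤ 4.
With {D1, D2, D4} the worst case is 4.
With {D1, D2, D5} the worst case is 4.
No size-3 selection achieves below 4.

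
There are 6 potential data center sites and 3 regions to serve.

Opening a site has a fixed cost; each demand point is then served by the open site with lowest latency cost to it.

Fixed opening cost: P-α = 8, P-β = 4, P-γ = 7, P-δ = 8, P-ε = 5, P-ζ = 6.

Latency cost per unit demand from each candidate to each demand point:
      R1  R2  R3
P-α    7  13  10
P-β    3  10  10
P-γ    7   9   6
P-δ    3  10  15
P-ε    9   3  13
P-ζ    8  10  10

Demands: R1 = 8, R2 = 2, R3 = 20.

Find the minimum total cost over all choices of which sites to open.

Open {P-β, P-γ, P-ε}: assign each demand point to its cheapest open site.
  R1→P-β 8×3=24, R2→P-ε 2×3=6, R3→P-γ 20×6=120
  latency cost 150, fixed 16 → total 166.
Compare {P-γ, P-δ, P-ε}: latency cost 150 + fixed 20 = 170.
Compare {P-β, P-γ, P-ε, P-ζ}: latency cost 150 + fixed 22 = 172.
Compare {P-β, P-γ}: latency cost 162 + fixed 11 = 173.
All other subsets cost ≥ 170. Minimum total cost: 166.

166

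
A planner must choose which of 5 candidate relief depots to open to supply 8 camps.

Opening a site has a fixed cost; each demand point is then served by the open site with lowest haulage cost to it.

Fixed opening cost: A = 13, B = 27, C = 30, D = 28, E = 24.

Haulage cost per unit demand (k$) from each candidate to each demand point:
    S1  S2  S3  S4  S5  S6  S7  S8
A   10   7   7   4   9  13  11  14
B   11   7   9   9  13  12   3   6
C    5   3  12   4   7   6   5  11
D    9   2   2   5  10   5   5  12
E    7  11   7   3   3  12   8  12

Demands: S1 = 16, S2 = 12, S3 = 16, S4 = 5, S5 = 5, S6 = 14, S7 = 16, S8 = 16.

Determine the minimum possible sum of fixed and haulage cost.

Open {B, C, D, E}: assign each demand point to its cheapest open site.
  S1→C 16×5=80, S2→D 12×2=24, S3→D 16×2=32, S4→E 5×3=15, S5→E 5×3=15, S6→D 14×5=70, S7→B 16×3=48, S8→B 16×6=96
  haulage cost 380, fixed 109 → total 489.
Compare {B, C, D}: haulage cost 405 + fixed 85 = 490.
Compare {B, D, E}: haulage cost 412 + fixed 79 = 491.
Compare {A, B, C, D, E}: haulage cost 380 + fixed 122 = 502.
All other subsets cost ≥ 490. Minimum total cost: 489.

489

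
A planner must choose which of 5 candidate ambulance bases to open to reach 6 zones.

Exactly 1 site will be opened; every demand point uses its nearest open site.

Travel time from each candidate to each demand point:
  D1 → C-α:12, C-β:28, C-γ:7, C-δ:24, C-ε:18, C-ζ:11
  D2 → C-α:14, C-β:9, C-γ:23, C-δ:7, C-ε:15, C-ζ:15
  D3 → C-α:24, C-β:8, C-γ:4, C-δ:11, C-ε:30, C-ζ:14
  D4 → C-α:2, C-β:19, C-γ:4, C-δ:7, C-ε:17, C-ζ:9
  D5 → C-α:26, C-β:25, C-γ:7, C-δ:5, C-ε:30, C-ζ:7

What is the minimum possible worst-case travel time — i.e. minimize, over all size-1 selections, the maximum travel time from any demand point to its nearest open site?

19

Open {D4}.
  Farthest demand point is C-β at travel time 19 (to D4); all others are ≤ 19.
With {D2} the worst case is 23.
With {D1} the worst case is 28.
No size-1 selection achieves below 19.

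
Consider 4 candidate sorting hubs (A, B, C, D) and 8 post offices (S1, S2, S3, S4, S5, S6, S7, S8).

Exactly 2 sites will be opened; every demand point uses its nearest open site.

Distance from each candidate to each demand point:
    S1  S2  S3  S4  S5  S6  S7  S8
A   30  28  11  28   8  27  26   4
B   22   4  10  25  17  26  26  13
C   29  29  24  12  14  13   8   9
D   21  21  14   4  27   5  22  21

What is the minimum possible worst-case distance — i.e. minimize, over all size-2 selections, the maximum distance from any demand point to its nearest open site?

21

Open {C, D}.
  Farthest demand point is S1 at distance 21 (to D); all others are ≤ 21.
With {A, D} the worst case is 22.
With {B, C} the worst case is 22.
No size-2 selection achieves below 21.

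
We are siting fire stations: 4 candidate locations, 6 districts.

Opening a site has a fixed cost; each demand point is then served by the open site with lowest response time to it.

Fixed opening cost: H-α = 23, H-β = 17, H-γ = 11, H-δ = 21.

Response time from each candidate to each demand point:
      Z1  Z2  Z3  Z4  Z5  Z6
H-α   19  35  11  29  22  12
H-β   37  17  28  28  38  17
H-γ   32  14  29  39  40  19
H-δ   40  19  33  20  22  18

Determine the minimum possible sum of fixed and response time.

Open {H-α, H-γ}: assign each demand point to its cheapest open site.
  Z1→H-α 19, Z2→H-γ 14, Z3→H-α 11, Z4→H-α 29, Z5→H-α 22, Z6→H-α 12
  response time 107, fixed 34 → total 141.
Compare {H-α, H-δ}: response time 103 + fixed 44 = 147.
Compare {H-α, H-β}: response time 109 + fixed 40 = 149.
Compare {H-α}: response time 128 + fixed 23 = 151.
All other subsets cost ≥ 147. Minimum total cost: 141.

141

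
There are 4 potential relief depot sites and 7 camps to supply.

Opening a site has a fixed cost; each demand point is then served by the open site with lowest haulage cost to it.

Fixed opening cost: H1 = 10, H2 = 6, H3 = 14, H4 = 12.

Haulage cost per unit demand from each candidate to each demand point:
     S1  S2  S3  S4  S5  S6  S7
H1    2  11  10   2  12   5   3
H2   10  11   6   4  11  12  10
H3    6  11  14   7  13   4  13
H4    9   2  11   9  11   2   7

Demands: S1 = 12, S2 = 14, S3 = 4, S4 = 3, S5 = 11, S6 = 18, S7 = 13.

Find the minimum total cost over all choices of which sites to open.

Open {H1, H2, H4}: assign each demand point to its cheapest open site.
  S1→H1 12×2=24, S2→H4 14×2=28, S3→H2 4×6=24, S4→H1 3×2=6, S5→H2 11×11=121, S6→H4 18×2=36, S7→H1 13×3=39
  haulage cost 278, fixed 28 → total 306.
Compare {H1, H4}: haulage cost 294 + fixed 22 = 316.
Compare {H1, H2, H3, H4}: haulage cost 278 + fixed 42 = 320.
Compare {H1, H3, H4}: haulage cost 294 + fixed 36 = 330.
All other subsets cost ≥ 316. Minimum total cost: 306.

306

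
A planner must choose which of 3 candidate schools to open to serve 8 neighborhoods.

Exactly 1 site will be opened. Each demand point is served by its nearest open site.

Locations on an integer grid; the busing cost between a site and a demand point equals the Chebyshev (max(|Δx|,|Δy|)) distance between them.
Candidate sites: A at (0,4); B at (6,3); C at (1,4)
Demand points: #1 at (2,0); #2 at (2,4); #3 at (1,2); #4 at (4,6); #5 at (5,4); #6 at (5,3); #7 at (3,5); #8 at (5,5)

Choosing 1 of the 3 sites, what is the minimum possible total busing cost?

Open {B}.
  #1→B 4, #2→B 4, #3→B 5, #4→B 3, #5→B 1, #6→B 1, #7→B 3, #8→B 2  ⇒ total 23.
Compare {C}: total 24.
Compare {A}: total 30.

23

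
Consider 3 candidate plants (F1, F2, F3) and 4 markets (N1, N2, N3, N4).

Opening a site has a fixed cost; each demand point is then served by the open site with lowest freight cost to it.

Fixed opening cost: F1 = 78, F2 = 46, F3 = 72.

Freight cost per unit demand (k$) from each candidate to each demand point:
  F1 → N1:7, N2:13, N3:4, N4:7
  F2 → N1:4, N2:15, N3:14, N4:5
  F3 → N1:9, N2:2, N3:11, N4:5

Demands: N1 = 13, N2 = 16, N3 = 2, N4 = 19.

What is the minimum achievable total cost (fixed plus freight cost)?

Open {F2, F3}: assign each demand point to its cheapest open site.
  N1→F2 13×4=52, N2→F3 16×2=32, N3→F3 2×11=22, N4→F2 19×5=95
  freight cost 201, fixed 118 → total 319.
Compare {F3}: freight cost 266 + fixed 72 = 338.
Compare {F1, F3}: freight cost 226 + fixed 150 = 376.
Compare {F1, F2, F3}: freight cost 187 + fixed 196 = 383.
All other subsets cost ≥ 338. Minimum total cost: 319.

319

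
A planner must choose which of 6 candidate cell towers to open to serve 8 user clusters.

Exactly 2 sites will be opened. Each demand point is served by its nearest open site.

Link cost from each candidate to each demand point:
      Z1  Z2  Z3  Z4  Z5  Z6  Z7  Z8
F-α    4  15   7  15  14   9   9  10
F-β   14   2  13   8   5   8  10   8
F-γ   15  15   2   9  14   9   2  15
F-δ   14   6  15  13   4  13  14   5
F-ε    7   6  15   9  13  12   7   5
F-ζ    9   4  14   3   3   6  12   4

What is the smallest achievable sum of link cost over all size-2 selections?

Open {F-γ, F-ζ}.
  Z1→F-ζ 9, Z2→F-ζ 4, Z3→F-γ 2, Z4→F-ζ 3, Z5→F-ζ 3, Z6→F-ζ 6, Z7→F-γ 2, Z8→F-ζ 4  ⇒ total 33.
Compare {F-α, F-ζ}: total 40.
Compare {F-ε, F-ζ}: total 48.
No size-2 selection does better; minimum is 33.

33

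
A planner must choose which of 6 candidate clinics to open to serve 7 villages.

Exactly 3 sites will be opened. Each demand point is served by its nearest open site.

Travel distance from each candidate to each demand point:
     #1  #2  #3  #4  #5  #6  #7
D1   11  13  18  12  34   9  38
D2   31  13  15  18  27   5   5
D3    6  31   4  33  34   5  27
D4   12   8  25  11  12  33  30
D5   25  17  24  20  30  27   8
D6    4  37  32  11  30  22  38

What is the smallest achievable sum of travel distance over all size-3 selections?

Open {D2, D3, D4}.
  #1→D3 6, #2→D4 8, #3→D3 4, #4→D4 11, #5→D4 12, #6→D2 5, #7→D2 5  ⇒ total 51.
Compare {D3, D4, D5}: total 54.
Compare {D2, D4, D6}: total 60.
No size-3 selection does better; minimum is 51.

51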